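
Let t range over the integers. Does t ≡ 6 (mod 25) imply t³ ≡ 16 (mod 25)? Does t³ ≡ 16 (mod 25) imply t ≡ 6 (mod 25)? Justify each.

Both directions hold; the statement is true.

(→) Suppose t ≡ 6 (mod 25). Write t = 25j + 6. Then (25j + 6)³ = 15625j³ + 11250j² + 2700j + 216 = 25(625j³ + 450j² + 108j + 8) + 16, so t³ ≡ 16 (mod 25).

(←) Conversely, suppose t³ ≡ 16 (mod 25). The only residue r in {0, …, 24} with r³ ≡ 16 (mod 25) is r = 6, so t ≡ 6 (mod 25).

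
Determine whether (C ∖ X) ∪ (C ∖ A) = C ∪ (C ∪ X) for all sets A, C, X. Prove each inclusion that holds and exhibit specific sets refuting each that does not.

(⊆) holds; (⊇) fails.

(⊇) This inclusion fails. Take A = ∅, C = ∅, X = {1}; then 1 ∈ C ∪ (C ∪ X) but 1 ∉ (C ∖ X) ∪ (C ∖ A).

(⊆) Let x ∈ (C ∖ X) ∪ (C ∖ A). Then either x ∈ C and x ∉ A, X; or x ∈ A ∩ C and x ∉ X; or x ∈ C ∩ X and x ∉ A. In each case x ∈ C ∪ (C ∪ X), so (C ∖ X) ∪ (C ∖ A) ⊆ C ∪ (C ∪ X).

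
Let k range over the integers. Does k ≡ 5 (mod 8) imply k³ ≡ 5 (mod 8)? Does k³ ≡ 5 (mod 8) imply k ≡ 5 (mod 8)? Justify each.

[⇐] Suppose k³ ≡ 5 (mod 8). The only residue r in {0, …, 7} with r³ ≡ 5 (mod 8) is r = 5, so k ≡ 5 (mod 8).

[⇒] Suppose k ≡ 5 (mod 8). Write k = 8j + 5. Then (8j + 5)³ = 512j³ + 960j² + 600j + 125 = 8(64j³ + 120j² + 75j + 15) + 5, so k³ ≡ 5 (mod 8).

Both directions hold.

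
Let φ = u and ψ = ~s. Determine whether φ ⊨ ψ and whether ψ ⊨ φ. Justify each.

(⟹) This fails. Under s = T, u = T, the left side is true but the right side is false.

(⟸) This fails. Under s = F, u = F, the left side is false but the right side is true.

Neither direction holds.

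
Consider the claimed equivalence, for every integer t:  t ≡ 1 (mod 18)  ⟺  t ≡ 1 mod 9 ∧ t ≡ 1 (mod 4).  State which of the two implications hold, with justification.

The forward direction fails; the converse holds.

(⟸) If t ≡ 1 (mod 9) and t ≡ 1 (mod 4), then by the Chinese remainder theorem t ≡ 1 (mod 36). Since 1 ≡ 1 (mod 18) and 18 ∣ 36, we get t ≡ 1 (mod 18).

(⟹) This fails: t = 19 gives 19 ≡ 1 (mod 18) but 19 ≡ 3 (mod 4), so the conjunction on the right does not hold.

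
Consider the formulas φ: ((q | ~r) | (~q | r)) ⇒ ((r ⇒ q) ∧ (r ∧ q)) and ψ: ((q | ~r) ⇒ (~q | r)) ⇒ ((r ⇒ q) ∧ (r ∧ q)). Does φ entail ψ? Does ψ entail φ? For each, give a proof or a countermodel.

Forward direction. Assume the antecedent. If r is true, the antecedent forces (r = T, q = T), and the consequent holds there. If r is false, the antecedent cannot hold. Either way the consequent holds.

Converse. This fails. Under r = F, q = T, the left side is false but the right side is true.

Only the forward implication holds.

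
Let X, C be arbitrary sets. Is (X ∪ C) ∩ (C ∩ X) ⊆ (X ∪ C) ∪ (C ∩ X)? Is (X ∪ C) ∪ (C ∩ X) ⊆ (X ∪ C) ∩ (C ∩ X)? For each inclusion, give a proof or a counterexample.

Forward inclusion. Let x ∈ (X ∪ C) ∩ (C ∩ X). Then x ∈ X ∩ C, from which x ∈ (X ∪ C) ∪ (C ∩ X).

Reverse inclusion. This inclusion fails. Take X = {1}, C = ∅; then 1 ∈ (X ∪ C) ∪ (C ∩ X) but 1 ∉ (X ∪ C) ∩ (C ∩ X).

(⊆) holds; (⊇) fails.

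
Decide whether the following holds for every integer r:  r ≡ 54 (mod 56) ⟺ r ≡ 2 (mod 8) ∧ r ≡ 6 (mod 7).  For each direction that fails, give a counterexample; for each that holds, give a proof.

(⇒) fails and (⇐) fails.

Forward direction. This fails: r = 54 gives 54 ≡ 54 (mod 56) but 54 ≡ 6 (mod 8), so the conjunction on the right does not hold.

Converse. This fails: r = 34 satisfies both congruences on the right (34 ≡ 2 mod 8 and 34 ≡ 6 mod 7) yet 34 ≡ 34 (mod 56), not 54.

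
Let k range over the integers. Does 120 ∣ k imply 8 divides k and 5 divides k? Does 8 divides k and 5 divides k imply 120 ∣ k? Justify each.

(⟸) This fails: take k = 40. Both 8 ∣ 40 and 5 ∣ 40, yet 40 is not a multiple of 120 (since 40 = 0·120 + 40), so 120 ∤ 40.

(⟹) If 120 ∣ k, write k = 120q. Since 120 = 15·8, k = 8·(15q), so 8 ∣ k; and since 120 = 24·5, k = 5·(24q), so 5 ∣ k.

Not equivalent: only (⇒) holds.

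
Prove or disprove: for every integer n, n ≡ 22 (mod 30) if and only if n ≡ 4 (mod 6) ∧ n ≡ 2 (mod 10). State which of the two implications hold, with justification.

Forward direction. Suppose n ≡ 22 (mod 30); write n = 30j + 22. Since 6 ∣ 30, reducing mod 6 gives n ≡ 22 ≡ 4 (mod 6); since 10 ∣ 30, reducing mod 10 gives n ≡ 22 ≡ 2 (mod 10).

Converse. If n ≡ 4 (mod 6) and n ≡ 2 (mod 10), then by the Chinese remainder theorem n ≡ 22 (mod 30). This is exactly n ≡ 22 (mod 30).

Both directions hold; the statement is true.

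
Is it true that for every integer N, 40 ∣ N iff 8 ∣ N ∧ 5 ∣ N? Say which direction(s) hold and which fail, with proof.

(⇒) If 40 ∣ N, write N = 40q. Since 40 = 5·8, N = 8·(5q), so 8 ∣ N; and since 40 = 8·5, N = 5·(8q), so 5 ∣ N.

(⇐) Suppose 8 ∣ N and 5 ∣ N. Any common multiple of 8 and 5 is a multiple of their lcm; here gcd(8, 5) = 1, so lcm(8, 5) = 8·5 = 40, so 40 ∣ N.

Both directions hold; the statement is true.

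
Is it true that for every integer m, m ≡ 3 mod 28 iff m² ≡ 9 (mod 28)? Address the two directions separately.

Forward direction. Suppose m ≡ 3 mod 28. Write m = 28j + 3. Then (28j + 3)² = 784j² + 168j + 9 = 28(28j² + 6j) + 9, so m² ≡ 9 (mod 28).

Converse. This fails: take m = 11. Then 11² = 121 ≡ 9 (mod 28), yet 11 ≡ 11 (mod 28), not 3.

Not equivalent: only (⇒) holds.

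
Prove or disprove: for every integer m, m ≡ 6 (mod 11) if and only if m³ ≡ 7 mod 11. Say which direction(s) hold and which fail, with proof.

Both directions hold.

(⟹) Suppose m ≡ 6 (mod 11). Write m = 11j + 6. Then (11j + 6)³ = 1331j³ + 2178j² + 1188j + 216 = 11(121j³ + 198j² + 108j + 19) + 7, so m³ ≡ 7 (mod 11).

(⟸) Conversely, suppose m³ ≡ 7 (mod 11). The only residue r in {0, …, 10} with r³ ≡ 7 (mod 11) is r = 6, so m ≡ 6 (mod 11).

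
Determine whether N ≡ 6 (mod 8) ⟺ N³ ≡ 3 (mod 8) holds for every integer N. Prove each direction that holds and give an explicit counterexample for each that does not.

(→) This fails: take N = 6. Then 6 ≡ 6 (mod 8), but 6³ = 216 ≡ 0 (mod 8), not 3.

(←) This fails: take N = 3. Then 3³ = 27 ≡ 3 (mod 8), yet 3 ≡ 3 (mod 8), not 6.

(⇒) fails and (⇐) fails.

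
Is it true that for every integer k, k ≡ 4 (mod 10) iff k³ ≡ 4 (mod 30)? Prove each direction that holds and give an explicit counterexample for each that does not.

(⇒) fails; (⇐) holds.

[⇒] This fails: take k = 14. Then 14 ≡ 4 (mod 10), but 14³ = 2744 ≡ 14 (mod 30), not 4.

[⇐] Conversely, the residues r modulo 30 with r³ ≡ 4 (mod 30) are exactly {4}, and each is ≡ 4 (mod 10).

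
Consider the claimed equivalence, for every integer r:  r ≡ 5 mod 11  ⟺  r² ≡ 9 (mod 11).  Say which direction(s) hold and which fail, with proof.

Neither implication holds.

Forward direction. This fails: take r = 5. Then 5 ≡ 5 (mod 11), but 5² = 25 ≡ 3 (mod 11), not 9.

Converse. This fails: take r = 3. Then 3² = 9 ≡ 9 (mod 11), yet 3 ≡ 3 (mod 11), not 5.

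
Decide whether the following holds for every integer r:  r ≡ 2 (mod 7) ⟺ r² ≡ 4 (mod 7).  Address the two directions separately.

The forward direction holds; the converse fails.

[⇒] Suppose r ≡ 2 (mod 7). Write r = 7j + 2. Then (7j + 2)² = 49j² + 28j + 4 = 7(7j² + 4j) + 4, so r² ≡ 4 (mod 7).

[⇐] This fails: take r = 5. Then 5² = 25 ≡ 4 (mod 7), yet 5 ≡ 5 (mod 7), not 2.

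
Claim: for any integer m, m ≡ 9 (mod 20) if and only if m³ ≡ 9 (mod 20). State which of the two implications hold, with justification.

(→) Suppose m ≡ 9 (mod 20). Write m = 20j + 9. Then (20j + 9)³ = 8000j³ + 10800j² + 4860j + 729 = 20(400j³ + 540j² + 243j + 36) + 9, so m³ ≡ 9 (mod 20).

(←) Conversely, suppose m³ ≡ 9 (mod 20). The only residue r in {0, …, 19} with r³ ≡ 9 (mod 20) is r = 9, so m ≡ 9 (mod 20).

Both directions hold; the statement is true.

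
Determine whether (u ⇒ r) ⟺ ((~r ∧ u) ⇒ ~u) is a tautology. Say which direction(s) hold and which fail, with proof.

Both directions hold.

Forward direction. Assume the antecedent. If r is true, (~r ∧ u) ⇒ ~u reduces to true regardless of the other variables. If r is false, the antecedent forces (r = F, u = F), and (~r ∧ u) ⇒ ~u holds there. Either way (~r ∧ u) ⇒ ~u holds.

Converse. Assume the antecedent. If r is true, u ⇒ r reduces to true regardless of the other variables. If r is false, the antecedent forces (r = F, u = F), and u ⇒ r holds there. Either way u ⇒ r holds.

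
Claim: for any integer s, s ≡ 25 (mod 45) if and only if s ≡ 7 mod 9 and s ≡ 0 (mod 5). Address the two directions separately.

Both directions hold; the statement is true.

(⟸) If s ≡ 7 (mod 9) and s ≡ 0 (mod 5), then by the Chinese remainder theorem s ≡ 25 (mod 45). This is exactly s ≡ 25 (mod 45).

(⟹) Suppose s ≡ 25 (mod 45); write s = 45j + 25. Since 9 ∣ 45, reducing mod 9 gives s ≡ 25 ≡ 7 (mod 9); since 5 ∣ 45, reducing mod 5 gives s ≡ 25 ≡ 0 (mod 5).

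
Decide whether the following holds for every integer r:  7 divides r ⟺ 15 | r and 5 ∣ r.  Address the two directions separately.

Forward direction. This fails: take r = 7. Certainly 7 ∣ 7, but 15 ∤ 7.

Converse. This fails: take r = 15. Both 15 ∣ 15 and 5 ∣ 15, yet 15 is not a multiple of 7 (since 15 = 2·7 + 1), so 7 ∤ 15.

Both directions fail.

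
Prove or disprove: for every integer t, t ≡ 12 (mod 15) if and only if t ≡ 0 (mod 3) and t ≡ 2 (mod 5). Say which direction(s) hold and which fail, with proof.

(⇒) Suppose t ≡ 12 (mod 15); write t = 15j + 12. Since 3 ∣ 15, reducing mod 3 gives t ≡ 12 ≡ 0 (mod 3); since 5 ∣ 15, reducing mod 5 gives t ≡ 12 ≡ 2 (mod 5).

(⇐) Conversely, if t ≡ 0 (mod 3) and t ≡ 2 (mod 5), then by the Chinese remainder theorem t ≡ 12 (mod 15). This is exactly t ≡ 12 (mod 15).

Both implications hold.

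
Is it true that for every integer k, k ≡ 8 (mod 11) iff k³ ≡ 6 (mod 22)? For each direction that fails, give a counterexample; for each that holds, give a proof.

Only the reverse direction holds.

[⇒] This fails: take k = 19. Then 19 ≡ 8 (mod 11), but 19³ = 6859 ≡ 17 (mod 22), not 6.

[⇐] Conversely, the residues r modulo 22 with r³ ≡ 6 (mod 22) are exactly {8}, and each is ≡ 8 (mod 11).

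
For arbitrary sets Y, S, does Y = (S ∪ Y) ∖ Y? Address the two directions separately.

(⟹) This inclusion fails. Take Y = {1}, S = ∅; then 1 ∈ Y but 1 ∉ (S ∪ Y) ∖ Y.

(⟸) This inclusion fails. Take Y = ∅, S = {1}; then 1 ∈ (S ∪ Y) ∖ Y but 1 ∉ Y.

Neither inclusion holds.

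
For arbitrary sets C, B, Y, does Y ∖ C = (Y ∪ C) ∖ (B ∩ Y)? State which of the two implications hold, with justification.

(⊆) This inclusion fails. Take C = ∅, B = {1}, Y = {1}; then 1 ∈ Y ∖ C but 1 ∉ (Y ∪ C) ∖ (B ∩ Y).

(⊇) This inclusion fails. Take C = {1}, B = ∅, Y = ∅; then 1 ∈ (Y ∪ C) ∖ (B ∩ Y) but 1 ∉ Y ∖ C.

(⊆) fails and (⊇) fails.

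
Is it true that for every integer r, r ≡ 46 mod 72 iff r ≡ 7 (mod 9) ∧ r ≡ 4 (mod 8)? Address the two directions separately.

Neither implication holds.

(⟹) This fails: r = 46 gives 46 ≡ 46 (mod 72) but 46 ≡ 1 (mod 9), so the conjunction on the right does not hold.

(⟸) This fails: r = 52 satisfies both congruences on the right (52 ≡ 7 mod 9 and 52 ≡ 4 mod 8) yet 52 ≡ 52 (mod 72), not 46.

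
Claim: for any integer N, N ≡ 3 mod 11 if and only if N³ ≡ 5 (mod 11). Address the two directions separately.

Both implications hold.

(→) Suppose N ≡ 3 mod 11. Write N = 11j + 3. Then (11j + 3)³ = 1331j³ + 1089j² + 297j + 27 = 11(121j³ + 99j² + 27j + 2) + 5, so N³ ≡ 5 (mod 11).

(←) For the converse, argue contrapositively. If N ≢ 3 (mod 11), then N is congruent to one of 0, 1, 2, 4, 5, 6, 7, 8, 9, 10 modulo 11, and these give N³ ≡ 0, 1, 8, 9, 4, 7, 2, 6, 3, 10 respectively — never 5.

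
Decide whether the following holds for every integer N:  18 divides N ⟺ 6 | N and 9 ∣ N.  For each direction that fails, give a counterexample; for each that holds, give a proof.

Equivalent; both directions hold.

(→) If 18 ∣ N, write N = 18q. Since 18 = 3·6, N = 6·(3q), so 6 ∣ N; and since 18 = 2·9, N = 9·(2q), so 9 ∣ N.

(←) Suppose 6 ∣ N and 9 ∣ N. Any common multiple of 6 and 9 is a multiple of their lcm; here lcm(6, 9) = 6·9/gcd(6, 9) = 54/3 = 18, so 18 ∣ N.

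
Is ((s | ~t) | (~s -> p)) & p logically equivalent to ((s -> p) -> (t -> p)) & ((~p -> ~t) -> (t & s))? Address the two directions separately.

(⇒) fails and (⇐) fails.

(→) This fails. Under t = F, s = F, p = T, the left side is true but the right side is false.

(←) This fails. Under t = T, s = T, p = F, the left side is false but the right side is true.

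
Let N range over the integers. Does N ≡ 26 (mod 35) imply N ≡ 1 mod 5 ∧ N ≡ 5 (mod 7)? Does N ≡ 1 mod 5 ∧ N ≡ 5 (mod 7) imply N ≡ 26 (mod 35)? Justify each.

The biconditional holds.

(⇐) If N ≡ 1 (mod 5) and N ≡ 5 (mod 7), then by the Chinese remainder theorem N ≡ 26 (mod 35). This is exactly N ≡ 26 (mod 35).

(⇒) Suppose N ≡ 26 (mod 35); write N = 35j + 26. Since 5 ∣ 35, reducing mod 5 gives N ≡ 26 ≡ 1 (mod 5); since 7 ∣ 35, reducing mod 7 gives N ≡ 26 ≡ 5 (mod 7).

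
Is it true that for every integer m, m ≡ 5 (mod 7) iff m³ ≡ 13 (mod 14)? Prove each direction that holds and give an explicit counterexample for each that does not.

Neither direction holds.

(⟹) This fails: take m = 12. Then 12 ≡ 5 (mod 7), but 12³ = 1728 ≡ 6 (mod 14), not 13.

(⟸) This fails: take m = 3. Then 3³ = 27 ≡ 13 (mod 14), yet 3 ≡ 3 (mod 7), not 5.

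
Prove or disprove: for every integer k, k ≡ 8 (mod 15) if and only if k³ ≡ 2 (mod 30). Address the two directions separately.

Only the reverse direction holds.

(→) This fails: take k = 23. Then 23 ≡ 8 (mod 15), but 23³ = 12167 ≡ 17 (mod 30), not 2.

(←) Conversely, the residues r modulo 30 with r³ ≡ 2 (mod 30) are exactly {8}, and each is ≡ 8 (mod 15).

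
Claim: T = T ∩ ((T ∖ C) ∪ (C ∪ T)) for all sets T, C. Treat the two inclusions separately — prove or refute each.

Both inclusions hold.

(⟹) Let x ∈ T. Then either x ∈ T and x ∉ C; or x ∈ T ∩ C. In each case x ∈ T ∩ ((T ∖ C) ∪ (C ∪ T)), so T ⊆ T ∩ ((T ∖ C) ∪ (C ∪ T)).

(⟸) Let x ∈ T ∩ ((T ∖ C) ∪ (C ∪ T)). Then either x ∈ T and x ∉ C; or x ∈ T ∩ C. In each case x ∈ T, so T ∩ ((T ∖ C) ∪ (C ∪ T)) ⊆ T.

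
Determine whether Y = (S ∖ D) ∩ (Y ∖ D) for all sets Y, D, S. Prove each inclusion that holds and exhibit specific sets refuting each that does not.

The sets are not equal: only the reverse inclusion holds.

Forward inclusion. This inclusion fails. Take Y = {1}, D = ∅, S = ∅; then 1 ∈ Y but 1 ∉ (S ∖ D) ∩ (Y ∖ D).

Reverse inclusion. Let x ∈ (S ∖ D) ∩ (Y ∖ D). Then x ∈ Y ∩ S and x ∉ D, from which x ∈ Y.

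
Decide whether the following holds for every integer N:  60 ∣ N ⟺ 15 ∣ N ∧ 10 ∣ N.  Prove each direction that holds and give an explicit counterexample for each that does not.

(⟹) If 60 ∣ N, write N = 60q. Since 60 = 4·15, N = 15·(4q), so 15 ∣ N; and since 60 = 6·10, N = 10·(6q), so 10 ∣ N.

(⟸) This fails: take N = 30. Both 15 ∣ 30 and 10 ∣ 30, yet 30 is not a multiple of 60 (since 30 = 0·60 + 30), so 60 ∤ 30.

The forward direction holds; the converse fails.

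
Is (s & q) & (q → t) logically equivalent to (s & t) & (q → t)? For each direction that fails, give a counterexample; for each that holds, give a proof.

Forward direction. Assume the antecedent. If t is true, the antecedent forces (t = T, q = T, s = T), and (s & t) & (q → t) holds there. If t is false, the antecedent cannot hold. Either way (s & t) & (q → t) holds.

Converse. This fails. Under t = T, q = F, s = T, the left side is false but the right side is true.

Only the forward implication holds.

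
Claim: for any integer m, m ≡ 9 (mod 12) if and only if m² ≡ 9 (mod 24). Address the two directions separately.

(⇒) Suppose m ≡ 9 (mod 12). Working modulo 24, m ∈ {9, 21}; for each such r, r² ≡ 9 (mod 24).

(⇐) This fails: take m = 3. Then 3² = 9 ≡ 9 (mod 24), yet 3 ≡ 3 (mod 12), not 9.

Not equivalent: only (⇒) holds.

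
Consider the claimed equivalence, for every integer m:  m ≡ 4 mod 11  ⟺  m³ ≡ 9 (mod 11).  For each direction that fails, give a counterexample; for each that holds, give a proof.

Both implications hold.

(⇒) Suppose m ≡ 4 mod 11. Write m = 11j + 4. Then (11j + 4)³ = 1331j³ + 1452j² + 528j + 64 = 11(121j³ + 132j² + 48j + 5) + 9, so m³ ≡ 9 (mod 11).

(⇐) For the converse, argue contrapositively. If m ≢ 4 (mod 11), then m is congruent to one of 0, 1, 2, 3, 5, 6, 7, 8, 9, 10 modulo 11, and these give m³ ≡ 0, 1, 8, 5, 4, 7, 2, 6, 3, 10 respectively — never 9.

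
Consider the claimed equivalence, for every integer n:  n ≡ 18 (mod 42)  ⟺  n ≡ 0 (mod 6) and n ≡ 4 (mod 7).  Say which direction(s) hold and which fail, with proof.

(→) Suppose n ≡ 18 (mod 42); write n = 42j + 18. Since 6 ∣ 42, reducing mod 6 gives n ≡ 18 ≡ 0 (mod 6); since 7 ∣ 42, reducing mod 7 gives n ≡ 18 ≡ 4 (mod 7).

(←) Conversely, if n ≡ 0 (mod 6) and n ≡ 4 (mod 7), then by the Chinese remainder theorem n ≡ 18 (mod 42). This is exactly n ≡ 18 (mod 42).

Both implications hold.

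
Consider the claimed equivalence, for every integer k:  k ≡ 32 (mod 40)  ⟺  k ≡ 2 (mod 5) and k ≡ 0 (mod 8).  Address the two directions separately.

Converse. If k ≡ 2 (mod 5) and k ≡ 0 (mod 8), then by the Chinese remainder theorem k ≡ 32 (mod 40). This is exactly k ≡ 32 (mod 40).

Forward direction. Suppose k ≡ 32 (mod 40); write k = 40j + 32. Since 5 ∣ 40, reducing mod 5 gives k ≡ 32 ≡ 2 (mod 5); since 8 ∣ 40, reducing mod 8 gives k ≡ 32 ≡ 0 (mod 8).

Both directions hold; the statement is true.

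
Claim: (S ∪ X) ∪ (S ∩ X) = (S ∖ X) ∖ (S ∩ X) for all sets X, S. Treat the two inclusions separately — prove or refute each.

(⟸) Let x ∈ (S ∖ X) ∖ (S ∩ X). Then x ∈ S and x ∉ X, from which x ∈ (S ∪ X) ∪ (S ∩ X).

(⟹) This inclusion fails. Take X = {1}, S = ∅; then 1 ∈ (S ∪ X) ∪ (S ∩ X) but 1 ∉ (S ∖ X) ∖ (S ∩ X).

Only the reverse inclusion holds.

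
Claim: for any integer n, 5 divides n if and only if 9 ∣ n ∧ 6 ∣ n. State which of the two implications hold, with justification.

Both directions fail.

(⇒) This fails: take n = 5. Certainly 5 ∣ 5, but 9 ∤ 5.

(⇐) This fails: take n = 18. Both 9 ∣ 18 and 6 ∣ 18, yet 18 is not a multiple of 5 (since 18 = 3·5 + 3), so 5 ∤ 18.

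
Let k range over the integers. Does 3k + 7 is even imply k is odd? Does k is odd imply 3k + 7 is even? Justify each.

Forward direction. Suppose 3k + 7 is even. Since 3 is odd, 3k and k have the same parity, so 3k + 7 ≡ k + 7 (mod 2). As 7 is odd, 3k + 7 is even exactly when k is odd. Thus k is odd.

Converse. Suppose k is odd; write k = 2j + 1. Then 3k + 7 = 3·(2j + 1) + 7 = 2·3j + 10, which is even.

Both implications hold.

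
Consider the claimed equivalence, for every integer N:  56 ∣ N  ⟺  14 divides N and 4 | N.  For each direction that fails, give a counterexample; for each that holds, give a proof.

(⇒) holds; (⇐) fails.

(→) If 56 ∣ N, write N = 56q. Since 56 = 4·14, N = 14·(4q), so 14 ∣ N; and since 56 = 14·4, N = 4·(14q), so 4 ∣ N.

(←) This fails: take N = 28. Both 14 ∣ 28 and 4 ∣ 28, yet 28 is not a multiple of 56 (since 28 = 0·56 + 28), so 56 ∤ 28.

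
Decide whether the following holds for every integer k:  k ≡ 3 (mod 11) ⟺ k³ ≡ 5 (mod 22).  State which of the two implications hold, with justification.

(⇒) fails; (⇐) holds.

(←) The residues r modulo 22 with r³ ≡ 5 (mod 22) are exactly {3}, and each is ≡ 3 (mod 11).

(→) This fails: take k = 14. Then 14 ≡ 3 (mod 11), but 14³ = 2744 ≡ 16 (mod 22), not 5.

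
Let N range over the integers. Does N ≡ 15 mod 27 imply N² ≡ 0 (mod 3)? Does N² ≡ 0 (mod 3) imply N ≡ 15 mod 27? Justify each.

(→) Suppose N ≡ 15 (mod 27). Then N² ≡ 15² = 225 (mod 27), and since 3 ∣ 27, also N² ≡ 0 (mod 3).

(←) This fails: take N = 0. Then 0² = 0 ≡ 0 (mod 3), yet 0 ≡ 0 (mod 27), not 15.

Only the forward direction holds.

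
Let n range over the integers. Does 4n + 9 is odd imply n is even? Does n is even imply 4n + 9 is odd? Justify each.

(←) Suppose n is even. Since 4 is even, 4n is even for every n, so 4n + 9 has the same parity as 9, which is odd. Hence 4n + 9 is odd.

(→) This fails: take n = 5. Then 4n + 9 = 29, which is odd, yet n = 5 is odd, not even.

Not equivalent: only (⇐) holds.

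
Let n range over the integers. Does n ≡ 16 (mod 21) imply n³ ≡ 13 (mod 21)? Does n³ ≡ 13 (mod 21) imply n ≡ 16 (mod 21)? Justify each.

Both directions fail.

(→) This fails: take n = 16. Then 16 ≡ 16 (mod 21), but 16³ = 4096 ≡ 1 (mod 21), not 13.

(←) This fails: take n = 10. Then 10³ = 1000 ≡ 13 (mod 21), yet 10 ≡ 10 (mod 21), not 16.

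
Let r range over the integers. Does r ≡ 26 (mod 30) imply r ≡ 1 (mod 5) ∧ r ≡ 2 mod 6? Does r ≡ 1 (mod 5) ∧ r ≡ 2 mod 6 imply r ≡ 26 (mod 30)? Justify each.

Both directions hold.

(⟹) Suppose r ≡ 26 (mod 30); write r = 30j + 26. Since 5 ∣ 30, reducing mod 5 gives r ≡ 26 ≡ 1 (mod 5); since 6 ∣ 30, reducing mod 6 gives r ≡ 26 ≡ 2 (mod 6).

(⟸) Conversely, if r ≡ 1 (mod 5) and r ≡ 2 (mod 6), then by the Chinese remainder theorem r ≡ 26 (mod 30). This is exactly r ≡ 26 (mod 30).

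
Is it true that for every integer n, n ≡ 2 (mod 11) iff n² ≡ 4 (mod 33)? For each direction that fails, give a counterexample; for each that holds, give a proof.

Both directions fail.

(⇒) This fails: take n = 24. Then 24 ≡ 2 (mod 11), but 24² = 576 ≡ 15 (mod 33), not 4.

(⇐) This fails: take n = 20. Then 20² = 400 ≡ 4 (mod 33), yet 20 ≡ 9 (mod 11), not 2.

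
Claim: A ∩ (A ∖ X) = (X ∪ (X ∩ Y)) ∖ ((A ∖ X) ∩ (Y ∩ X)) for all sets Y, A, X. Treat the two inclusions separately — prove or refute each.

Both inclusions fail.

(⊆) This inclusion fails. Take Y = ∅, A = {1}, X = ∅; then 1 ∈ A ∩ (A ∖ X) but 1 ∉ (X ∪ (X ∩ Y)) ∖ ((A ∖ X) ∩ (Y ∩ X)).

(⊇) This inclusion fails. Take Y = ∅, A = ∅, X = {1}; then 1 ∈ (X ∪ (X ∩ Y)) ∖ ((A ∖ X) ∩ (Y ∩ X)) but 1 ∉ A ∩ (A ∖ X).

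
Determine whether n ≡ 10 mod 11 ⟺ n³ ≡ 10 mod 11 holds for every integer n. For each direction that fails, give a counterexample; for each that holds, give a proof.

(→) Suppose n ≡ 10 mod 11. Write n = 11j + 10. Then (11j + 10)³ = 1331j³ + 3630j² + 3300j + 1000 = 11(121j³ + 330j² + 300j + 90) + 10, so n³ ≡ 10 (mod 11).

(←) For the converse, argue contrapositively. If n ≢ 10 (mod 11), then n is congruent to one of 0, 1, 2, 3, 4, 5, 6, 7, 8, 9 modulo 11, and these give n³ ≡ 0, 1, 8, 5, 9, 4, 7, 2, 6, 3 respectively — never 10.

The biconditional holds.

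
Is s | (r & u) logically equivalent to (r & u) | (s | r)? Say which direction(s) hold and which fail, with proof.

Not equivalent: only (⇒) holds.

(⇒) Assume the antecedent. If r is true, (r & u) | (s | r) reduces to true regardless of the other variables. If r is false, the antecedent forces (r = F, s = T, u = F) or (r = F, s = T, u = T), and (r & u) | (s | r) holds there. Either way (r & u) | (s | r) holds.

(⇐) This fails. Under r = T, s = F, u = F, the left side is false but the right side is true.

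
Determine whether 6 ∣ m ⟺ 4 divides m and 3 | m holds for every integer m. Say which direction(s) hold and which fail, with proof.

(→) This fails: take m = 6. Certainly 6 ∣ 6, but 4 ∤ 6.

(←) Suppose 4 ∣ m and 3 ∣ m. Any common multiple of 4 and 3 is a multiple of their lcm; here gcd(4, 3) = 1, so lcm(4, 3) = 4·3 = 12, so 12 ∣ m. Since 6 ∣ 12, it follows that 6 ∣ m.

Only the converse holds.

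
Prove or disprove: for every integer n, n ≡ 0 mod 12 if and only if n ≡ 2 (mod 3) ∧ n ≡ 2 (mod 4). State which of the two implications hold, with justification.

[⇒] This fails: n = 0 gives 0 ≡ 0 (mod 12) but 0 ≡ 0 (mod 3), so the conjunction on the right does not hold.

[⇐] This fails: n = 2 satisfies both congruences on the right (2 ≡ 2 mod 3 and 2 ≡ 2 mod 4) yet 2 ≡ 2 (mod 12), not 0.

Both directions fail.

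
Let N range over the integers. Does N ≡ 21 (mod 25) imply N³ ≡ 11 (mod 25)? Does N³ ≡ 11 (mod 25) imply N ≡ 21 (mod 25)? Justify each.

Both directions hold; the statement is true.

Forward direction. Suppose N ≡ 21 (mod 25). Write N = 25j + 21. Then (25j + 21)³ = 15625j³ + 39375j² + 33075j + 9261 = 25(625j³ + 1575j² + 1323j + 370) + 11, so N³ ≡ 11 (mod 25).

Converse. Suppose N³ ≡ 11 (mod 25). The only residue r in {0, …, 24} with r³ ≡ 11 (mod 25) is r = 21, so N ≡ 21 (mod 25).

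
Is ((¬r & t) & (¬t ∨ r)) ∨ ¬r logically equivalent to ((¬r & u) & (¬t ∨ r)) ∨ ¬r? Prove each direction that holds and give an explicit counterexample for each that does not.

Both directions hold; the statement is true.

(⇒) Assume the antecedent. If t is true, the antecedent forces (t = T, u = F, r = F) or (t = T, u = T, r = F), and ((¬r & u) & (¬t ∨ r)) ∨ ¬r holds there. If t is false, the antecedent forces (t = F, u = F, r = F) or (t = F, u = T, r = F), and ((¬r & u) & (¬t ∨ r)) ∨ ¬r holds there. Either way ((¬r & u) & (¬t ∨ r)) ∨ ¬r holds.

(⇐) Assume the antecedent. If t is true, the antecedent forces (t = T, u = F, r = F) or (t = T, u = T, r = F), and ((¬r & t) & (¬t ∨ r)) ∨ ¬r holds there. If t is false, the antecedent forces (t = F, u = F, r = F) or (t = F, u = T, r = F), and ((¬r & t) & (¬t ∨ r)) ∨ ¬r holds there. Either way ((¬r & t) & (¬t ∨ r)) ∨ ¬r holds.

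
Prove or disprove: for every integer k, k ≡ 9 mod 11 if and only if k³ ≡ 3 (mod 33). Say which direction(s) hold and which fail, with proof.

(→) This fails: take k = 20. Then 20 ≡ 9 (mod 11), but 20³ = 8000 ≡ 14 (mod 33), not 3.

(←) Conversely, the residues r modulo 33 with r³ ≡ 3 (mod 33) are exactly {9}, and each is ≡ 9 (mod 11).

Only the reverse direction holds.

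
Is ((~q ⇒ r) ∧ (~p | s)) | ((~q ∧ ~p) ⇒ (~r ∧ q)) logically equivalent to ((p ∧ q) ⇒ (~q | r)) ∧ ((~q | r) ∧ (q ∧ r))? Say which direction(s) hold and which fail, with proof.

Only the reverse direction holds.

(⇐) Assume the antecedent. If p is true, the consequent reduces to true regardless of the other variables. If p is false, the antecedent forces (p = F, q = T, s = F, r = T) or (p = F, q = T, s = T, r = T), and the consequent holds there. Either way the consequent holds.

(⇒) This fails. Under p = T, q = F, s = F, r = F, the left side is true but the right side is false.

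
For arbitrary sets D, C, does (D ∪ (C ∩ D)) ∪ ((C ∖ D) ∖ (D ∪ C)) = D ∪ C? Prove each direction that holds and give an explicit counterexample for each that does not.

(⊇) This inclusion fails. Take D = ∅, C = {1}; then 1 ∈ D ∪ C but 1 ∉ (D ∪ (C ∩ D)) ∪ ((C ∖ D) ∖ (D ∪ C)).

(⊆) Let x ∈ (D ∪ (C ∩ D)) ∪ ((C ∖ D) ∖ (D ∪ C)). Then either x ∈ D and x ∉ C; or x ∈ D ∩ C. In each case x ∈ D ∪ C, so (D ∪ (C ∩ D)) ∪ ((C ∖ D) ∖ (D ∪ C)) ⊆ D ∪ C.

(⊆) holds; (⊇) fails.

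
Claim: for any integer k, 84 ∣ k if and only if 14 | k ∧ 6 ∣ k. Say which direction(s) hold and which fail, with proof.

(⟹) If 84 ∣ k, write k = 84q. Since 84 = 6·14, k = 14·(6q), so 14 ∣ k; and since 84 = 14·6, k = 6·(14q), so 6 ∣ k.

(⟸) This fails: take k = 42. Both 14 ∣ 42 and 6 ∣ 42, yet 42 is not a multiple of 84 (since 42 = 0·84 + 42), so 84 ∤ 42.

Only the forward implication holds.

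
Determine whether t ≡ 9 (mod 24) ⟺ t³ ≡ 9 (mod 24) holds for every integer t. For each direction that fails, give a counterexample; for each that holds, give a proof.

Both directions hold.

Forward direction. Suppose t ≡ 9 (mod 24). Write t = 24j + 9. Then (24j + 9)³ = 13824j³ + 15552j² + 5832j + 729 = 24(576j³ + 648j² + 243j + 30) + 9, so t³ ≡ 9 (mod 24).

Converse. Suppose t³ ≡ 9 (mod 24). The only residue r in {0, …, 23} with r³ ≡ 9 (mod 24) is r = 9, so t ≡ 9 (mod 24).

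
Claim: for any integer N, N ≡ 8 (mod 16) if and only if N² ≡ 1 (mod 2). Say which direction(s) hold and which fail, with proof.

(→) This fails: take N = 8. Then 8 ≡ 8 (mod 16), but 8² = 64 ≡ 0 (mod 2), not 1.

(←) This fails: take N = 1. Then 1² = 1 ≡ 1 (mod 2), yet 1 ≡ 1 (mod 16), not 8.

Both directions fail.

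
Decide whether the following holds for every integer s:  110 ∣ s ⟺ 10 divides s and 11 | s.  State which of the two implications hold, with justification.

Both directions hold; the statement is true.

[⇒] If 110 ∣ s, write s = 110q. Since 110 = 11·10, s = 10·(11q), so 10 ∣ s; and since 110 = 10·11, s = 11·(10q), so 11 ∣ s.

[⇐] Suppose 10 ∣ s and 11 ∣ s. Any common multiple of 10 and 11 is a multiple of their lcm; here gcd(10, 11) = 1, so lcm(10, 11) = 10·11 = 110, so 110 ∣ s.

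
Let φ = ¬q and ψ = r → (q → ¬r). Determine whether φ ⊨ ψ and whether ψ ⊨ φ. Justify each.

The forward direction holds; the converse fails.

Forward direction. Assume the antecedent. If r is true, the antecedent forces (r = T, q = F), and r → (q → ¬r) holds there. If r is false, r → (q → ¬r) reduces to true regardless of the other variables. Either way r → (q → ¬r) holds.

Converse. This fails. Under r = F, q = T, the left side is false but the right side is true.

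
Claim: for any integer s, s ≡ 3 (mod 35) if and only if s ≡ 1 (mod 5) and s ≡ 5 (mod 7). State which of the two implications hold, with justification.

Forward direction. This fails: s = 3 gives 3 ≡ 3 (mod 35) but 3 ≡ 3 (mod 5), so the conjunction on the right does not hold.

Converse. This fails: s = 26 satisfies both congruences on the right (26 ≡ 1 mod 5 and 26 ≡ 5 mod 7) yet 26 ≡ 26 (mod 35), not 3.

(⇒) fails and (⇐) fails.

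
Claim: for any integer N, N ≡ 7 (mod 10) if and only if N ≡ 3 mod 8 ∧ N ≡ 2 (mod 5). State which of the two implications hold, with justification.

Forward direction. This fails: N = 17 gives 17 ≡ 7 (mod 10) but 17 ≡ 1 (mod 8), so the conjunction on the right does not hold.

Converse. If N ≡ 3 (mod 8) and N ≡ 2 (mod 5), then by the Chinese remainder theorem N ≡ 27 (mod 40). Since 27 ≡ 7 (mod 10) and 10 ∣ 40, we get N ≡ 7 (mod 10).

Not equivalent: only (⇐) holds.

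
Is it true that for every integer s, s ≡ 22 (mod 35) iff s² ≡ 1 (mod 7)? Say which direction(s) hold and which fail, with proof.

(⟹) Suppose s ≡ 22 (mod 35). Then s² ≡ 22² = 484 (mod 35), and since 7 ∣ 35, also s² ≡ 1 (mod 7).

(⟸) This fails: take s = 1. Then 1² = 1 ≡ 1 (mod 7), yet 1 ≡ 1 (mod 35), not 22.

(⇒) holds; (⇐) fails.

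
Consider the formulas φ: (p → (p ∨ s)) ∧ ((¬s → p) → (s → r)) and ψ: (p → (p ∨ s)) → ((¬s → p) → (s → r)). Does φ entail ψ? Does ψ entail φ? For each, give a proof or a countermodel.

Both directions hold.

Forward direction. Assume the antecedent. If r is true, the consequent reduces to true regardless of the other variables. If r is false, the antecedent forces (r = F, p = F, s = F) or (r = F, p = T, s = F), and the consequent holds there. Either way the consequent holds.

Converse. Assume the antecedent. If r is true, the consequent reduces to true regardless of the other variables. If r is false, the antecedent forces (r = F, p = F, s = F) or (r = F, p = T, s = F), and the consequent holds there. Either way the consequent holds.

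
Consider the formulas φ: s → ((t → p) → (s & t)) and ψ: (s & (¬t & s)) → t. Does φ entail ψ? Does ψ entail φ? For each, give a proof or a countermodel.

Equivalent; both directions hold.

(⟹) Assume the antecedent. If t is true, (s & (¬t & s)) → t reduces to true regardless of the other variables. If t is false, the antecedent forces (p = F, t = F, s = F) or (p = T, t = F, s = F), and (s & (¬t & s)) → t holds there. Either way (s & (¬t & s)) → t holds.

(⟸) Assume the antecedent. If t is true, s → ((t → p) → (s & t)) reduces to true regardless of the other variables. If t is false, the antecedent forces (p = F, t = F, s = F) or (p = T, t = F, s = F), and s → ((t → p) → (s & t)) holds there. Either way s → ((t → p) → (s & t)) holds.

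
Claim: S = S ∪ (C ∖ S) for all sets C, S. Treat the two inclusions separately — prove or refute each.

(⊆) Let x ∈ S. Then either x ∈ S and x ∉ C; or x ∈ C ∩ S. In each case x ∈ S ∪ (C ∖ S), so S ⊆ S ∪ (C ∖ S).

(⊇) This inclusion fails. Take C = {1}, S = ∅; then 1 ∈ S ∪ (C ∖ S) but 1 ∉ S.

(⊆) holds; (⊇) fails.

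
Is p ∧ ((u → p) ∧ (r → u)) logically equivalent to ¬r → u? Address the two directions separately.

[⇒] This fails. Under r = F, u = F, p = T, the left side is true but the right side is false.

[⇐] This fails. Under r = T, u = F, p = F, the left side is false but the right side is true.

(⇒) fails and (⇐) fails.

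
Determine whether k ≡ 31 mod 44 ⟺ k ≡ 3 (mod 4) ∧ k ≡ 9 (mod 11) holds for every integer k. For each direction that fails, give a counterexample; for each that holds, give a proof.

Both implications hold.

[⇒] Suppose k ≡ 31 (mod 44); write k = 44j + 31. Since 4 ∣ 44, reducing mod 4 gives k ≡ 31 ≡ 3 (mod 4); since 11 ∣ 44, reducing mod 11 gives k ≡ 31 ≡ 9 (mod 11).

[⇐] Conversely, if k ≡ 3 (mod 4) and k ≡ 9 (mod 11), then by the Chinese remainder theorem k ≡ 31 (mod 44). This is exactly k ≡ 31 (mod 44).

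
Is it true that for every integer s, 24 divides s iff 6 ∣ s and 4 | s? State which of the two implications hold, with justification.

Converse. This fails: take s = 12. Both 6 ∣ 12 and 4 ∣ 12, yet 12 is not a multiple of 24 (since 12 = 0·24 + 12), so 24 ∤ 12.

Forward direction. If 24 ∣ s, write s = 24q. Since 24 = 4·6, s = 6·(4q), so 6 ∣ s; and since 24 = 6·4, s = 4·(6q), so 4 ∣ s.

Not equivalent: only (⇒) holds.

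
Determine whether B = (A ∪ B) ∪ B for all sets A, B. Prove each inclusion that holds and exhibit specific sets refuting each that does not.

(⟸) This inclusion fails. Take A = {1}, B = ∅; then 1 ∈ (A ∪ B) ∪ B but 1 ∉ B.

(⟹) Let x ∈ B. Then either x ∈ B and x ∉ A; or x ∈ A ∩ B. In each case x ∈ (A ∪ B) ∪ B, so B ⊆ (A ∪ B) ∪ B.

(⊆) holds; (⊇) fails.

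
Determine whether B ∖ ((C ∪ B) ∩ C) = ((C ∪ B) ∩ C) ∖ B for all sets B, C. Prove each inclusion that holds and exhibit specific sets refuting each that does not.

Both inclusions fail.

Forward inclusion. This inclusion fails. Take B = {1}, C = ∅; then 1 ∈ B ∖ ((C ∪ B) ∩ C) but 1 ∉ ((C ∪ B) ∩ C) ∖ B.

Reverse inclusion. This inclusion fails. Take B = ∅, C = {1}; then 1 ∈ ((C ∪ B) ∩ C) ∖ B but 1 ∉ B ∖ ((C ∪ B) ∩ C).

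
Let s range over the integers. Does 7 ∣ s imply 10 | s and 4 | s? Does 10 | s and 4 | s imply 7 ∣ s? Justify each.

Both directions fail.

(⇒) This fails: take s = 7. Certainly 7 ∣ 7, but 10 ∤ 7.

(⇐) This fails: take s = 20. Both 10 ∣ 20 and 4 ∣ 20, yet 20 is not a multiple of 7 (since 20 = 2·7 + 6), so 7 ∤ 20.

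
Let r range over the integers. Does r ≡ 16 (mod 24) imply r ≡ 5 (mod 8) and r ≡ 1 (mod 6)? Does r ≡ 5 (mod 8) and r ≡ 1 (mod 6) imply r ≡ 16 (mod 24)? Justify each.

(⇒) This fails: r = 16 gives 16 ≡ 16 (mod 24) but 16 ≡ 0 (mod 8), so the conjunction on the right does not hold.

(⇐) This fails: r = 13 satisfies both congruences on the right (13 ≡ 5 mod 8 and 13 ≡ 1 mod 6) yet 13 ≡ 13 (mod 24), not 16.

Both directions fail.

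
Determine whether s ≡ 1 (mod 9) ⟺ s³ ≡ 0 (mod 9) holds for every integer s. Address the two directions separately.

Forward direction. This fails: take s = 1. Then 1 ≡ 1 (mod 9), but 1³ = 1 ≡ 1 (mod 9), not 0.

Converse. This fails: take s = 0. Then 0³ = 0 ≡ 0 (mod 9), yet 0 ≡ 0 (mod 9), not 1.

Both directions fail.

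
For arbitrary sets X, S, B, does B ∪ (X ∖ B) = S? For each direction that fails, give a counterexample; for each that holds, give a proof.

(⟹) This inclusion fails. Take X = {1}, S = ∅, B = ∅; then 1 ∈ B ∪ (X ∖ B) but 1 ∉ S.

(⟸) This inclusion fails. Take X = ∅, S = {1}, B = ∅; then 1 ∈ S but 1 ∉ B ∪ (X ∖ B).

Neither inclusion holds.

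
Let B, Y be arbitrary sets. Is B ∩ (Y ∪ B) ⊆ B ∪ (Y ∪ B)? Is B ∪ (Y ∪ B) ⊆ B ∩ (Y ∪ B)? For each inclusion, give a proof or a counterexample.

(⊆) holds; (⊇) fails.

(⟹) Let x ∈ B ∩ (Y ∪ B). Then either x ∈ B and x ∉ Y; or x ∈ B ∩ Y. In each case x ∈ B ∪ (Y ∪ B), so B ∩ (Y ∪ B) ⊆ B ∪ (Y ∪ B).

(⟸) This inclusion fails. Take B = ∅, Y = {1}; then 1 ∈ B ∪ (Y ∪ B) but 1 ∉ B ∩ (Y ∪ B).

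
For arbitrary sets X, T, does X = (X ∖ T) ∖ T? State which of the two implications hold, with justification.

(⟹) This inclusion fails. Take X = {1}, T = {1}; then 1 ∈ X but 1 ∉ (X ∖ T) ∖ T.

(⟸) Let x ∈ (X ∖ T) ∖ T. Then x ∈ X and x ∉ T, from which x ∈ X.

Only the reverse inclusion holds.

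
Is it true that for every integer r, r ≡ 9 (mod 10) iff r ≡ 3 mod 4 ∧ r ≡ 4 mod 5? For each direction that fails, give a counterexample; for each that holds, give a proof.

(→) This fails: r = 9 gives 9 ≡ 9 (mod 10) but 9 ≡ 1 (mod 4), so the conjunction on the right does not hold.

(←) Conversely, if r ≡ 3 (mod 4) and r ≡ 4 (mod 5), then by the Chinese remainder theorem r ≡ 19 (mod 20). Since 19 ≡ 9 (mod 10) and 10 ∣ 20, we get r ≡ 9 (mod 10).

The forward direction fails; the converse holds.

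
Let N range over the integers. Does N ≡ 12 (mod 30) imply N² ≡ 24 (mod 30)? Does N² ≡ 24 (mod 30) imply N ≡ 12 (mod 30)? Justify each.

(⇒) holds; (⇐) fails.

(→) Suppose N ≡ 12 (mod 30). Write N = 30j + 12. Then (30j + 12)² = 900j² + 720j + 144 = 30(30j² + 24j + 4) + 24, so N² ≡ 24 (mod 30).

(←) This fails: take N = 18. Then 18² = 324 ≡ 24 (mod 30), yet 18 ≡ 18 (mod 30), not 12.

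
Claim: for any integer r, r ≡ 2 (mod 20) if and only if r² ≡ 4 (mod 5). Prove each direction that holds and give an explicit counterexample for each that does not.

Forward direction. Suppose r ≡ 2 (mod 20). Then r² ≡ 2² = 4 (mod 20), and since 5 ∣ 20, also r² ≡ 4 (mod 5).

Converse. This fails: take r = 3. Then 3² = 9 ≡ 4 (mod 5), yet 3 ≡ 3 (mod 20), not 2.

(⇒) holds; (⇐) fails.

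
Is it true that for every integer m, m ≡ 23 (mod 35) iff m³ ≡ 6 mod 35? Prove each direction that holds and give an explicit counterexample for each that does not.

Both directions fail.

Forward direction. This fails: take m = 23. Then 23 ≡ 23 (mod 35), but 23³ = 12167 ≡ 22 (mod 35), not 6.

Converse. This fails: take m = 6. Then 6³ = 216 ≡ 6 (mod 35), yet 6 ≡ 6 (mod 35), not 23.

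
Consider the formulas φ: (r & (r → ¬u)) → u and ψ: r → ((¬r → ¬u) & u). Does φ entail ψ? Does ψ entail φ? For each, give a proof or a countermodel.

Equivalent; both directions hold.

(→) Assume the antecedent. If r is true, the antecedent forces (r = T, u = T), and r → ((¬r → ¬u) & u) holds there. If r is false, r → ((¬r → ¬u) & u) reduces to true regardless of the other variables. Either way r → ((¬r → ¬u) & u) holds.

(←) Assume the antecedent. If r is true, the antecedent forces (r = T, u = T), and (r & (r → ¬u)) → u holds there. If r is false, (r & (r → ¬u)) → u reduces to true regardless of the other variables. Either way (r & (r → ¬u)) → u holds.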